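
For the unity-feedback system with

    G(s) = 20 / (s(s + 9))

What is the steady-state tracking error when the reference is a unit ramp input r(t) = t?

e_ss = 0.4500

G(s) has one pole at the origin.
This is a Type 1 system. Kv = lim_{s→0} s·G(s) = 20/9.
e_ss = 1/Kv = 1/(20/9) = 9/20 ≈ 0.4500.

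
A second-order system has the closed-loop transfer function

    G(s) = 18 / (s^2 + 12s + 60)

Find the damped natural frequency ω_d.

ω_d ≈ 4.899 rad/s

Comparing s^2 + 12s + 60 to s^2 + 2ζωₙs + ωₙ²: ωₙ = √60 ≈ 7.746 rad/s and ζ = 12/(2·√60) ≈ 0.7746.
ζωₙ = 12/2 = 6, so ω_d = ωₙ√(1−ζ²) = √(ωₙ² − (ζωₙ)²) = √(60 − 6²) = √24 ≈ 4.899 rad/s.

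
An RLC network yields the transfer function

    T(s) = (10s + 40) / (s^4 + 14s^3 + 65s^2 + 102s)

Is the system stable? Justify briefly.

The denominator s^4 + 14s^3 + 65s^2 + 102s factors as s(s + 6)(s^2 + 8s + 17), giving poles at s = 0, -6, -4 ± j.
Since the simple pole(s) at s = 0 lie on the jω-axis with none in the right half-plane, the system is marginally stable.

marginally stable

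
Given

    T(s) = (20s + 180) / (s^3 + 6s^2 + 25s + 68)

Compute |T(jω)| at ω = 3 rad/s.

|T(j3)| ≈ 3.795

Substitute s = j3: numerator = 180 + j60, denominator = 14 + j48.
|T(j3)| = |180 + j60| / |14 + j48| = 189.74 / 50 ≈ 3.795.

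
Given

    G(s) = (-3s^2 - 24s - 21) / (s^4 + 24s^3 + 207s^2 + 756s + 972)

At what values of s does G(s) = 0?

s = -1, -7

Set the numerator to zero: -3s^2 - 24s - 21 = 0, i.e. -3·(s^2 + 8s + 7) = 0.
Factoring: (s + 1)(s + 7) = 0.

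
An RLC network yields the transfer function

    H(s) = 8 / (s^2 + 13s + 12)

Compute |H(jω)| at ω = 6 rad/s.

Substitute s = j6: numerator = 8, denominator = -24 + j78.
|H(j6)| = |8| / |-24 + j78| = 8 / 81.609 ≈ 0.09803.

|H(j6)| ≈ 0.09803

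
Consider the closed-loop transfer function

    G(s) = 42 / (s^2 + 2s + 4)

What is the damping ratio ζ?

Compare the denominator to the standard form s^2 + 2ζωₙs + ωₙ².
ωₙ² = 4, so ωₙ = 2 rad/s.
2ζωₙ = 2, so ζ = 2/(2·2) = 0.5.

ζ = 0.5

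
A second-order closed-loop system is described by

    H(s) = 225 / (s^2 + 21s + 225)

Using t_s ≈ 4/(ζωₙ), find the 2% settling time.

Comparing s^2 + 21s + 225 to s^2 + 2ζωₙs + ωₙ²: ωₙ = 15 rad/s and ζ = 21/(2·15) = 0.7.
ζωₙ = 21/2 = 10.5, so t_s ≈ 4/(ζωₙ) = 4/10.5 ≈ 0.3810 s.

t_s ≈ 0.3810 s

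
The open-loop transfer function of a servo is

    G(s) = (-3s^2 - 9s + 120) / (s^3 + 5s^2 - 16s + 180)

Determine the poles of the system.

The poles are the roots of the denominator s^3 + 5s^2 - 16s + 180 = 0.
Trying s = -9: the polynomial evaluates to 0, so (s + 9) is a factor.
Dividing out leaves s^2 - 4s + 20 = 0.
The quadratic formula then gives s = 2 ± 4j.

s = 2 ± 4j, -9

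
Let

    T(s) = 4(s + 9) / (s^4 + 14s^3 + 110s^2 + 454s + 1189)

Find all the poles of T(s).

The poles are the roots of the denominator s^4 + 14s^3 + 110s^2 + 454s + 1189 = 0.
No real roots exist; factor into two real quadratics: (s^2 + 10s + 41)(s^2 + 4s + 29) = 0.
Each quadratic gives a conjugate pair via the quadratic formula.

s = -5 + 4j, -5 - 4j, -2 + 5j, -2 - 5j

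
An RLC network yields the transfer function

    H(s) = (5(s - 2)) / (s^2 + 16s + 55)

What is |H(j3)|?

Substitute s = j3: numerator = -10 + j15, denominator = 46 + j48.
|H(j3)| = |-10 + j15| / |46 + j48| = 18.028 / 66.483 ≈ 0.2712.

|H(j3)| ≈ 0.2712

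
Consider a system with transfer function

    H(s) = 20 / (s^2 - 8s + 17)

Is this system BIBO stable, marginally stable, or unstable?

unstable

The poles can be read from the denominator factors: s = 4 + j, 4 - j.
Since the pole(s) at s = 4 + j, 4 - j lie in the right half-plane, the system is unstable.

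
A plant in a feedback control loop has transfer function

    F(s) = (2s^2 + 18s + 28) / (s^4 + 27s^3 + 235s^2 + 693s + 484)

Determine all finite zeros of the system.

s = -2, -7

Set the numerator to zero: 2s^2 + 18s + 28 = 0, i.e. 2·(s^2 + 9s + 14) = 0.
Factoring: (s + 2)(s + 7) = 0.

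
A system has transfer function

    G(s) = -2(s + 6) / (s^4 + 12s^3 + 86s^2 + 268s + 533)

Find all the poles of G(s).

s = -2 + 3j, -2 - 3j, -4 + 5j, -4 - 5j

The poles are the roots of the denominator s^4 + 12s^3 + 86s^2 + 268s + 533 = 0.
No real roots exist; factor into two real quadratics: (s^2 + 4s + 13)(s^2 + 8s + 41) = 0.
Each quadratic gives a conjugate pair via the quadratic formula.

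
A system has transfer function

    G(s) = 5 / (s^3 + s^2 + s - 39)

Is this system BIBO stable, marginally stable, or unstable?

unstable

The denominator s^3 + s^2 + s - 39 factors as (s^2 + 4s + 13)(s - 3), giving poles at s = -2 + 3j, -2 - 3j, 3.
Since the pole(s) at s = 3 lie in the right half-plane, the system is unstable.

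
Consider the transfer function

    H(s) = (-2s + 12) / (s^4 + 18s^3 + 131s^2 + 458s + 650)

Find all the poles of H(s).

The poles are the roots of the denominator s^4 + 18s^3 + 131s^2 + 458s + 650 = 0.
No real roots exist; factor into two real quadratics: (s^2 + 8s + 25)(s^2 + 10s + 26) = 0.
Each quadratic gives a conjugate pair via the quadratic formula.

s = -4 ± 3j, -5 ± j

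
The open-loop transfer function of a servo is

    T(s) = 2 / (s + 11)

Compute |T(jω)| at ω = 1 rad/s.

|T(j1)| ≈ 0.1811

Substitute s = j1: numerator = 2, denominator = 11 + j1.
|T(j1)| = |2| / |11 + j1| = 2 / 11.045 ≈ 0.1811.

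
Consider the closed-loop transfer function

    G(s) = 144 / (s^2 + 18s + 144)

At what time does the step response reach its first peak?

Comparing s^2 + 18s + 144 to s^2 + 2ζωₙs + ωₙ²: ωₙ = 12 rad/s and ζ = 18/(2·12) = 0.75.
ζωₙ = 18/2 = 9, so ω_d = ωₙ√(1−ζ²) = √(ωₙ² − (ζωₙ)²) = √(144 − 9²) = √63 ≈ 7.937 rad/s.
t_p = π/ω_d = π/7.937 ≈ 0.3958 s.

t_p ≈ 0.3958 s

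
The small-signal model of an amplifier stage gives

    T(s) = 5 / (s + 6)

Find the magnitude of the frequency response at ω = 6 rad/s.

|T(j6)| ≈ 0.5893

Substitute s = j6: numerator = 5, denominator = 6 + j6.
|T(j6)| = |5| / |6 + j6| = 5 / 8.4853 ≈ 0.5893.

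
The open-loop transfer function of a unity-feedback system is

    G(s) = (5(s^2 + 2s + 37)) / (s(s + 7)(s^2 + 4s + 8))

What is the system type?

The denominator has 1 factor of s at the origin (free integrator), so this is a Type 1 system.

Type 1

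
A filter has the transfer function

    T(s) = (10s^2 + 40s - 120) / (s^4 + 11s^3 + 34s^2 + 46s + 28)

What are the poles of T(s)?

The poles are the roots of the denominator s^4 + 11s^3 + 34s^2 + 46s + 28 = 0.
Trying s = -2: the polynomial evaluates to 0, so (s + 2) is a factor.
Dividing out leaves s^3 + 9s^2 + 16s + 14 = 0.
This factors further as (s^2 + 2s + 2)(s + 7) = 0.

s = -2, -1 ± j, -7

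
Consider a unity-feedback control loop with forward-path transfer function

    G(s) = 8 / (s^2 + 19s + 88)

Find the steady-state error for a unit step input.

e_ss = 0.9167

G(s) has no poles at the origin.
This is a Type 0 system. Kp = lim_{s→0} G(s) = 8/88 = 1/11.
e_ss = 1/(1 + Kp) = 1/(1 + 1/11) = 11/12 ≈ 0.9167.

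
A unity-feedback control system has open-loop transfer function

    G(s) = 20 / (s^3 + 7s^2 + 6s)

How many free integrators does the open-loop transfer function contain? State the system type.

Type 1

The denominator has 1 factor of s at the origin (free integrator), so this is a Type 1 system.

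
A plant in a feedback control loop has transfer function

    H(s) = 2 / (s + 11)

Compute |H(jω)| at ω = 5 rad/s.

|H(j5)| ≈ 0.1655

Substitute s = j5: numerator = 2, denominator = 11 + j5.
|H(j5)| = |2| / |11 + j5| = 2 / 12.083 ≈ 0.1655.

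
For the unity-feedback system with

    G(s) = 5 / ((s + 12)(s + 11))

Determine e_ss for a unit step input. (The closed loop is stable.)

G(s) has no poles at the origin.
This is a Type 0 system. Kp = lim_{s→0} G(s) = 5/132.
e_ss = 1/(1 + Kp) = 1/(1 + 5/132) = 132/137 ≈ 0.9635.

e_ss = 0.9635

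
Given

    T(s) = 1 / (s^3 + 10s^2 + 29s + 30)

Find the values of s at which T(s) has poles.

The poles are the roots of the denominator s^3 + 10s^2 + 29s + 30 = 0.
Trying s = -6: the polynomial evaluates to 0, so (s + 6) is a factor.
Dividing out leaves s^2 + 4s + 5 = 0.
The quadratic formula then gives s = -2 ± 1j.

s = -6, -2 ± j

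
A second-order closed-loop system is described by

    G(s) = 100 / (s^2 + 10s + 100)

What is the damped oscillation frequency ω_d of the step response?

Comparing s^2 + 10s + 100 to s^2 + 2ζωₙs + ωₙ²: ωₙ = 10 rad/s and ζ = 10/(2·10) = 0.5.
ζωₙ = 10/2 = 5, so ω_d = ωₙ√(1−ζ²) = √(ωₙ² − (ζωₙ)²) = √(100 − 5²) = √75 ≈ 8.660 rad/s.

ω_d ≈ 8.660 rad/s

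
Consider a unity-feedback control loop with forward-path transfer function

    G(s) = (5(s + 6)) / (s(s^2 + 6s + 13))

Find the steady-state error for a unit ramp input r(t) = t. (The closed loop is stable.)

e_ss = 0.4333

G(s) has one pole at the origin.
This is a Type 1 system. Kv = lim_{s→0} s·G(s) = 30/13.
e_ss = 1/Kv = 1/(30/13) = 13/30 ≈ 0.4333.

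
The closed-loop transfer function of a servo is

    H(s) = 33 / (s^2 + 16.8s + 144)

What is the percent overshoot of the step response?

%OS ≈ 4.60%

Comparing s^2 + 16.8s + 144 to s^2 + 2ζωₙs + ωₙ²: ωₙ = 12 rad/s and ζ = 16.8/(2·12) = 0.7.
%OS = 100·exp(−πζ/√(1−ζ²)) = 100·exp(−π·0.7/√(1−0.7²)) ≈ 4.60%.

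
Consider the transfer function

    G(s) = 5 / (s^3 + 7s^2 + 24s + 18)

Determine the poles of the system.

s = -3 + 3j, -3 - 3j, -1

The poles are the roots of the denominator s^3 + 7s^2 + 24s + 18 = 0.
Trying s = -1: the polynomial evaluates to 0, so (s + 1) is a factor.
Dividing out leaves s^2 + 6s + 18 = 0.
The quadratic formula then gives s = -3 ± 3j.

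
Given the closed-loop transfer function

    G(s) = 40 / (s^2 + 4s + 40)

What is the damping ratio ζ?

Compare the denominator to the standard form s^2 + 2ζωₙs + ωₙ².
ωₙ² = 40, so ωₙ = √40 ≈ 6.325 rad/s.
2ζωₙ = 4, so ζ = 4/(2·√40) ≈ 0.3162.

ζ ≈ 0.3162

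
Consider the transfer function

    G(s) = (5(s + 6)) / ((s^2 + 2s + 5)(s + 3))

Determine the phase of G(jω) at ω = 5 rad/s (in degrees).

∠G(j5) ≈ -172.7°

At s = j5: numerator = 30 + j25, denominator = -110 - j70.
∠G = ∠num − ∠den = 39.806° − (-147.53°) = 187.3°, which wraps to -172.7°.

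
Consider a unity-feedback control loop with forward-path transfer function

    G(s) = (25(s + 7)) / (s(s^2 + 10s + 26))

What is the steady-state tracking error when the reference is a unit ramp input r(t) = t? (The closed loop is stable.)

G(s) has one pole at the origin.
This is a Type 1 system. Kv = lim_{s→0} s·G(s) = 175/26.
e_ss = 1/Kv = 1/(175/26) = 26/175 ≈ 0.1486.

e_ss = 0.1486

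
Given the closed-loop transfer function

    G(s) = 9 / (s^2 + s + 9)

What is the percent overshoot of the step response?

%OS ≈ 58.8%

Comparing s^2 + s + 9 to s^2 + 2ζωₙs + ωₙ²: ωₙ = 3 rad/s and ζ = 1/(2·3) ≈ 0.1667.
%OS = 100·exp(−πζ/√(1−ζ²)) = 100·exp(−π·0.1667/√(1−0.1667²)) ≈ 58.8%.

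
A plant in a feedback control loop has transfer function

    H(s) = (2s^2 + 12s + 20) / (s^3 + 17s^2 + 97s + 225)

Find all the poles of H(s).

The poles are the roots of the denominator s^3 + 17s^2 + 97s + 225 = 0.
Trying s = -9: the polynomial evaluates to 0, so (s + 9) is a factor.
Dividing out leaves s^2 + 8s + 25 = 0.
The quadratic formula then gives s = -4 ± 3j.

s = -4 ± 3j, -9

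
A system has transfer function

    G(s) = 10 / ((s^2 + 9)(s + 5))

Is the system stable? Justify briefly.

marginally stable

The poles can be read from the denominator factors: s = ±3j, -5.
Since the simple pole(s) at s = 3j, -3j lie on the jω-axis with none in the right half-plane, the system is marginally stable.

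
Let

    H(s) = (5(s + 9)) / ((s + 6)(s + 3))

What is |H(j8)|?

Substitute s = j8: numerator = 45 + j40, denominator = -46 + j72.
|H(j8)| = |45 + j40| / |-46 + j72| = 60.208 / 85.440 ≈ 0.7047.

|H(j8)| ≈ 0.7047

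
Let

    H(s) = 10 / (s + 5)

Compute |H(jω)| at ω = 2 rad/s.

Substitute s = j2: numerator = 10, denominator = 5 + j2.
|H(j2)| = |10| / |5 + j2| = 10 / 5.3852 ≈ 1.857.

|H(j2)| ≈ 1.857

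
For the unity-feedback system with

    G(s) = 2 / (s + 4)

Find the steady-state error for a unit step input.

G(s) has no poles at the origin.
This is a Type 0 system. Kp = lim_{s→0} G(s) = 2/4 = 1/2.
e_ss = 1/(1 + Kp) = 1/(1 + 1/2) = 2/3 ≈ 0.6667.

e_ss = 0.6667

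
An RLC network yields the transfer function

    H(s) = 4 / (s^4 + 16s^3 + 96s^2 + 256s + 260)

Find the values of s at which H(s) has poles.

s = -5 ± j, -3 ± j

The poles are the roots of the denominator s^4 + 16s^3 + 96s^2 + 256s + 260 = 0.
No real roots exist; factor into two real quadratics: (s^2 + 10s + 26)(s^2 + 6s + 10) = 0.
Each quadratic gives a conjugate pair via the quadratic formula.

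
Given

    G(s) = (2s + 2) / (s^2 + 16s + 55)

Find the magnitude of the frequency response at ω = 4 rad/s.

|G(j4)| ≈ 0.1100

Substitute s = j4: numerator = 2 + j8, denominator = 39 + j64.
|G(j4)| = |2 + j8| / |39 + j64| = 8.2462 / 74.947 ≈ 0.1100.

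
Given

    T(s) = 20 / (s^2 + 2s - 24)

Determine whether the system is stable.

The denominator s^2 + 2s - 24 factors as (s - 4)(s + 6), giving poles at s = 4, -6.
Since the pole(s) at s = 4 lie in the right half-plane, the system is unstable.

unstable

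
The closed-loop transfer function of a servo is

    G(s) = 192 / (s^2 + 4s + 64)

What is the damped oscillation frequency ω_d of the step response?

ω_d ≈ 7.746 rad/s

Comparing s^2 + 4s + 64 to s^2 + 2ζωₙs + ωₙ²: ωₙ = 8 rad/s and ζ = 4/(2·8) = 0.25.
ζωₙ = 4/2 = 2, so ω_d = ωₙ√(1−ζ²) = √(ωₙ² − (ζωₙ)²) = √(64 − 2²) = √60 ≈ 7.746 rad/s.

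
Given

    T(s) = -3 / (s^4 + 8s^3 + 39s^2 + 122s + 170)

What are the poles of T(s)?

s = -1 + 4j, -1 - 4j, -3 + j, -3 - j

The poles are the roots of the denominator s^4 + 8s^3 + 39s^2 + 122s + 170 = 0.
No real roots exist; factor into two real quadratics: (s^2 + 2s + 17)(s^2 + 6s + 10) = 0.
Each quadratic gives a conjugate pair via the quadratic formula.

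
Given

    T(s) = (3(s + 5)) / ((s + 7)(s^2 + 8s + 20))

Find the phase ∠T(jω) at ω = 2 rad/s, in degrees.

At s = j2: numerator = 15 + j6, denominator = 80 + j144.
∠T = ∠num − ∠den = 21.801° − (60.945°) = -39.14°.

∠T(j2) ≈ -39.14°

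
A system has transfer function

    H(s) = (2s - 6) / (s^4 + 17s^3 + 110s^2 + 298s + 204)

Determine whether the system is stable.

The denominator s^4 + 17s^3 + 110s^2 + 298s + 204 factors as (s + 1)(s + 6)(s^2 + 10s + 34), giving poles at s = -1, -6, -5 + 3j, -5 - 3j.
Since all poles lie strictly in the left half-plane, the system is stable.

stable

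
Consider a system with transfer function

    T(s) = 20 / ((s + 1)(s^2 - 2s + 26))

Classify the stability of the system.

unstable

The poles can be read from the denominator factors: s = -1, 1 + 5j, 1 - 5j.
Since the pole(s) at s = 1 ± 5j lie in the right half-plane, the system is unstable.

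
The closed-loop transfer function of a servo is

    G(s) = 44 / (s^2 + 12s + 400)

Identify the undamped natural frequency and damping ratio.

ωₙ = 20 rad/s, ζ = 0.3

Compare the denominator to the standard form s^2 + 2ζωₙs + ωₙ².
ωₙ² = 400, so ωₙ = 20 rad/s.
2ζωₙ = 12, so ζ = 12/(2·20) = 0.3.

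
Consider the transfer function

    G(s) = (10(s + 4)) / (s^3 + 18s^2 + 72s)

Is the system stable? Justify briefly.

The denominator s^3 + 18s^2 + 72s factors as s(s + 12)(s + 6), giving poles at s = 0, -12, -6.
Since the simple pole(s) at s = 0 lie on the jω-axis with none in the right half-plane, the system is marginally stable.

marginally stable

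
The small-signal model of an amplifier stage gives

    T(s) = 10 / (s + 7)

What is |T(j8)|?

|T(j8)| ≈ 0.9407

Substitute s = j8: numerator = 10, denominator = 7 + j8.
|T(j8)| = |10| / |7 + j8| = 10 / 10.630 ≈ 0.9407.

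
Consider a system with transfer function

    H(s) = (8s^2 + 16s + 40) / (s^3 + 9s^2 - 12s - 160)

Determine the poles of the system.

The poles are the roots of the denominator s^3 + 9s^2 - 12s - 160 = 0.
Trying s = 4: the polynomial evaluates to 0, so (s - 4) is a factor.
Dividing out leaves s^2 + 13s + 40 = 0.
Factoring the quadratic: (s + 8)(s + 5) = 0.

s = 4, -8, -5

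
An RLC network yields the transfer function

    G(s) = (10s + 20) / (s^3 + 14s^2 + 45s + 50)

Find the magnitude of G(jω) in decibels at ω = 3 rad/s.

|G(j3)|_dB ≈ -11.3 dB

Substitute s = j3: numerator = 20 + j30, denominator = -76 + j108.
|G(j3)| = |20 + j30| / |-76 + j108| = 36.056 / 132.06 ≈ 0.2730.
In decibels: 20·log₁₀(0.2730) ≈ -11.3 dB.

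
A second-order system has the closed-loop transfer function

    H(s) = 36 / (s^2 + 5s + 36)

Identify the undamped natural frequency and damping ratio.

ωₙ = 6 rad/s, ζ ≈ 0.4167

Compare the denominator to the standard form s^2 + 2ζωₙs + ωₙ².
ωₙ² = 36, so ωₙ = 6 rad/s.
2ζωₙ = 5, so ζ = 5/(2·6) ≈ 0.4167.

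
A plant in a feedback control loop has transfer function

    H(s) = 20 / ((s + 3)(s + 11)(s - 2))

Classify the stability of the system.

unstable

The poles can be read from the denominator factors: s = -3, -11, 2.
Since the pole(s) at s = 2 lie in the right half-plane, the system is unstable.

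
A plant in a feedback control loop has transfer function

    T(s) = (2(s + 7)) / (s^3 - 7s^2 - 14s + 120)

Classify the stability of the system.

unstable

The denominator s^3 - 7s^2 - 14s + 120 factors as (s + 4)(s - 5)(s - 6), giving poles at s = -4, 5, 6.
Since the pole(s) at s = 5, 6 lie in the right half-plane, the system is unstable.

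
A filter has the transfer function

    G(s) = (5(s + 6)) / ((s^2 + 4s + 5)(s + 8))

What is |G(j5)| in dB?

Substitute s = j5: numerator = 30 + j25, denominator = -260 + j60.
|G(j5)| = |30 + j25| / |-260 + j60| = 39.051 / 266.83 ≈ 0.1464.
In decibels: 20·log₁₀(0.1464) ≈ -16.7 dB.

|G(j5)|_dB ≈ -16.7 dB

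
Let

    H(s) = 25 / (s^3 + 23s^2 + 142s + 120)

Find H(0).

Set s = 0: H(0) = (25) / (120) = 5/24.

H(0) = 5/24 ≈ 0.2083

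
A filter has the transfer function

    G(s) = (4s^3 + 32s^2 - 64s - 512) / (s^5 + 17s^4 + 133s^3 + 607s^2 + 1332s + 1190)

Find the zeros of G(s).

s = -8, 4, -4

Set the numerator to zero: 4s^3 + 32s^2 - 64s - 512 = 0, i.e. 4·(s^3 + 8s^2 - 16s - 128) = 0.
Factoring: (s + 8)(s - 4)(s + 4) = 0.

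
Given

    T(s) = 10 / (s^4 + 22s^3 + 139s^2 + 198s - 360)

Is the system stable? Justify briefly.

The denominator s^4 + 22s^3 + 139s^2 + 198s - 360 factors as (s - 1)(s + 5)(s + 12)(s + 6), giving poles at s = 1, -5, -12, -6.
Since the pole(s) at s = 1 lie in the right half-plane, the system is unstable.

unstable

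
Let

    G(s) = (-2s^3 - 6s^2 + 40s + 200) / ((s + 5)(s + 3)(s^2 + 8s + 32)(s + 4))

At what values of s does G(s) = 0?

Set the numerator to zero: -2s^3 - 6s^2 + 40s + 200 = 0, i.e. -2·(s^3 + 3s^2 - 20s - 100) = 0.
Factoring: (s - 5)(s^2 + 8s + 20) = 0.

s = 5, -4 + 2j, -4 - 2j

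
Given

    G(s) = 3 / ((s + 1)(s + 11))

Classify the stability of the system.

stable

The poles can be read from the denominator factors: s = -1, -11.
Since all poles lie strictly in the left half-plane, the system is stable.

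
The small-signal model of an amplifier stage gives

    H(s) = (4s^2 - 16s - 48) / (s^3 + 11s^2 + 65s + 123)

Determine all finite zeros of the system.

s = -2, 6

Set the numerator to zero: 4s^2 - 16s - 48 = 0, i.e. 4·(s^2 - 4s - 12) = 0.
Factoring: (s + 2)(s - 6) = 0.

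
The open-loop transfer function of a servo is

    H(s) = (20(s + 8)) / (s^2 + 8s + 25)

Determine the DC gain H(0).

H(0) = 32/5 ≈ 6.400

Set s = 0: H(0) = (160) / (25) = 32/5.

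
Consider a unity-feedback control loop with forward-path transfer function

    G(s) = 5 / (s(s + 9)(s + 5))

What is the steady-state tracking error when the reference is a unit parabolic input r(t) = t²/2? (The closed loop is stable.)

G(s) has one pole at the origin.
This is a Type 1 system; Ka = lim_{s→0} s^2·G(s) = 0, so the steady-state error for a parabola input is infinite.

e_ss = ∞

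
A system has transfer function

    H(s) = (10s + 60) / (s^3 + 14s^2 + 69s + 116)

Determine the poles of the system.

The poles are the roots of the denominator s^3 + 14s^2 + 69s + 116 = 0.
Trying s = -4: the polynomial evaluates to 0, so (s + 4) is a factor.
Dividing out leaves s^2 + 10s + 29 = 0.
The quadratic formula then gives s = -5 ± 2j.

s = -5 + 2j, -5 - 2j, -4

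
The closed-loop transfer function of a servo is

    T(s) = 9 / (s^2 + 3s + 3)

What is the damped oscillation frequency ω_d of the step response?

ω_d ≈ 0.8660 rad/s

Comparing s^2 + 3s + 3 to s^2 + 2ζωₙs + ωₙ²: ωₙ = √3 ≈ 1.732 rad/s and ζ = 3/(2·√3) ≈ 0.8660.
ζωₙ = 3/2 = 1.5, so ω_d = ωₙ√(1−ζ²) = √(ωₙ² − (ζωₙ)²) = √(3 − 1.5²) = √0.75 ≈ 0.8660 rad/s.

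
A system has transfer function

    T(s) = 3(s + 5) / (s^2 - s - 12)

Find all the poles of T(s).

The poles are the roots of the denominator s^2 - s - 12 = 0.
Factoring: (s - 4)(s + 3) = 0, so s = 4 and s = -3.

s = 4, -3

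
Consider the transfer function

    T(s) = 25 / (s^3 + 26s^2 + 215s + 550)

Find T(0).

T(0) = 1/22 ≈ 0.04545

Set s = 0: T(0) = (25) / (550) = 1/22.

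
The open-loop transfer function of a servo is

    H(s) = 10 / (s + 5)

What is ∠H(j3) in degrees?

At s = j3: numerator = 10, denominator = 5 + j3.
∠H = ∠num − ∠den = 0° − (30.964°) = -30.96°.

∠H(j3) ≈ -30.96°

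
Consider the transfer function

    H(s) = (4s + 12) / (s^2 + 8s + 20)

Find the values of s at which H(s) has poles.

s = -4 ± 2j

The poles are the roots of the denominator s^2 + 8s + 20 = 0.
Using the quadratic formula: s = (-8 ± √(-16))/2 = -4 ± 2j.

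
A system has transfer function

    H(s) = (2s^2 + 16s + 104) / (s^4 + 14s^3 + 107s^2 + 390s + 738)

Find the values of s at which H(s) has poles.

The poles are the roots of the denominator s^4 + 14s^3 + 107s^2 + 390s + 738 = 0.
No real roots exist; factor into two real quadratics: (s^2 + 6s + 18)(s^2 + 8s + 41) = 0.
Each quadratic gives a conjugate pair via the quadratic formula.

s = -3 ± 3j, -4 ± 5j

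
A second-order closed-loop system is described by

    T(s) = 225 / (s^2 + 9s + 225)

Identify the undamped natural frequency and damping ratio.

Compare the denominator to the standard form s^2 + 2ζωₙs + ωₙ².
ωₙ² = 225, so ωₙ = 15 rad/s.
2ζωₙ = 9, so ζ = 9/(2·15) = 0.3.

ωₙ = 15 rad/s, ζ = 0.3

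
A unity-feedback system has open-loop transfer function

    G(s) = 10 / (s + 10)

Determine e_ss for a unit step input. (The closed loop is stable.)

G(s) has no poles at the origin.
This is a Type 0 system. Kp = lim_{s→0} G(s) = 10/10 = 1.
e_ss = 1/(1 + Kp) = 1/(1 + 1) = 1/2 ≈ 0.5000.

e_ss = 0.5000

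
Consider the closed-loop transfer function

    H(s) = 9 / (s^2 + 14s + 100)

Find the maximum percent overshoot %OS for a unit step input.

Comparing s^2 + 14s + 100 to s^2 + 2ζωₙs + ωₙ²: ωₙ = 10 rad/s and ζ = 14/(2·10) = 0.7.
%OS = 100·exp(−πζ/√(1−ζ²)) = 100·exp(−π·0.7/√(1−0.7²)) ≈ 4.60%.

%OS ≈ 4.60%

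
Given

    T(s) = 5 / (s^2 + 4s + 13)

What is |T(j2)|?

|T(j2)| ≈ 0.4152

Substitute s = j2: numerator = 5, denominator = 9 + j8.
|T(j2)| = |5| / |9 + j8| = 5 / 12.042 ≈ 0.4152.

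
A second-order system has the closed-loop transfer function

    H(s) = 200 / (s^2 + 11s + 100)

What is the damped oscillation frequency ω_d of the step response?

Comparing s^2 + 11s + 100 to s^2 + 2ζωₙs + ωₙ²: ωₙ = 10 rad/s and ζ = 11/(2·10) = 0.55.
ζωₙ = 11/2 = 5.5, so ω_d = ωₙ√(1−ζ²) = √(ωₙ² − (ζωₙ)²) = √(100 − 5.5²) = √69.75 ≈ 8.352 rad/s.

ω_d ≈ 8.352 rad/s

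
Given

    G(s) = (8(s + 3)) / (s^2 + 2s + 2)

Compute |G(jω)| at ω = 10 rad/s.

|G(j10)| ≈ 0.8351

Substitute s = j10: numerator = 24 + j80, denominator = -98 + j20.
|G(j10)| = |24 + j80| / |-98 + j20| = 83.522 / 100.02 ≈ 0.8351.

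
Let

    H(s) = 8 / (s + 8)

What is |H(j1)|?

Substitute s = j1: numerator = 8, denominator = 8 + j1.
|H(j1)| = |8| / |8 + j1| = 8 / 8.0623 ≈ 0.9923.

|H(j1)| ≈ 0.9923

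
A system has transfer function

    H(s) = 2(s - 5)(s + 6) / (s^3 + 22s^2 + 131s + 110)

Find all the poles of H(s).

The poles are the roots of the denominator s^3 + 22s^2 + 131s + 110 = 0.
Trying s = -11: the polynomial evaluates to 0, so (s + 11) is a factor.
Dividing out leaves s^2 + 11s + 10 = 0.
Factoring the quadratic: (s + 10)(s + 1) = 0.

s = -11, -10, -1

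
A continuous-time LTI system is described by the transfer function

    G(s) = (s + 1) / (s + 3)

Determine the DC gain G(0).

Set s = 0: G(0) = (1) / (3) = 1/3.

G(0) = 1/3 ≈ 0.3333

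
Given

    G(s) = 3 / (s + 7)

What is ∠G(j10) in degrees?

At s = j10: numerator = 3, denominator = 7 + j10.
∠G = ∠num − ∠den = 0° − (55.008°) = -55.01°.

∠G(j10) ≈ -55.01°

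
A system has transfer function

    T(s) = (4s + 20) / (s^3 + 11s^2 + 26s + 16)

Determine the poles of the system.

The poles are the roots of the denominator s^3 + 11s^2 + 26s + 16 = 0.
Trying s = -1: the polynomial evaluates to 0, so (s + 1) is a factor.
Dividing out leaves s^2 + 10s + 16 = 0.
Factoring the quadratic: (s + 8)(s + 2) = 0.

s = -1, -8, -2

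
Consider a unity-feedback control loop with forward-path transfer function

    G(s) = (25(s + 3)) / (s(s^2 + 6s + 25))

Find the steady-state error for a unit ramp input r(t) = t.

e_ss = 0.3333

G(s) has one pole at the origin.
This is a Type 1 system. Kv = lim_{s→0} s·G(s) = 75/25 = 3.
e_ss = 1/Kv = 1/(3) = 1/3 ≈ 0.3333.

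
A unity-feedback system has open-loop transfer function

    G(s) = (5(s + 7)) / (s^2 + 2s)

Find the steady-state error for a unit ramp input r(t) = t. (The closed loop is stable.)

G(s) has one pole at the origin.
This is a Type 1 system. Kv = lim_{s→0} s·G(s) = 35/2.
e_ss = 1/Kv = 1/(35/2) = 2/35 ≈ 0.05714.

e_ss = 0.05714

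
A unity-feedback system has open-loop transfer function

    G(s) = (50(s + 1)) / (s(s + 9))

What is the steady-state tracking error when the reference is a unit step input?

e_ss = 0

G(s) has one pole at the origin.
This is a Type 1 system; for a step input the steady-state error is zero.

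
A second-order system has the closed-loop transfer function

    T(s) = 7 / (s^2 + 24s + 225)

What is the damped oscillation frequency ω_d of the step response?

ω_d = 9 rad/s

Comparing s^2 + 24s + 225 to s^2 + 2ζωₙs + ωₙ²: ωₙ = 15 rad/s and ζ = 24/(2·15) = 0.8.
ζωₙ = 24/2 = 12, so ω_d = ωₙ√(1−ζ²) = √(ωₙ² − (ζωₙ)²) = √(225 − 12²) = √81 = 9 rad/s.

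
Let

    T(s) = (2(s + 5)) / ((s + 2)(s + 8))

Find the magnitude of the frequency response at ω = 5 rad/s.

|T(j5)| ≈ 0.2784

Substitute s = j5: numerator = 10 + j10, denominator = -9 + j50.
|T(j5)| = |10 + j10| / |-9 + j50| = 14.142 / 50.804 ≈ 0.2784.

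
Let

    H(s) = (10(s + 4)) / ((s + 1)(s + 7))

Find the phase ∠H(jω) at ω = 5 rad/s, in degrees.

∠H(j5) ≈ -62.89°

At s = j5: numerator = 40 + j50, denominator = -18 + j40.
∠H = ∠num − ∠den = 51.340° − (114.23°) = -62.89°.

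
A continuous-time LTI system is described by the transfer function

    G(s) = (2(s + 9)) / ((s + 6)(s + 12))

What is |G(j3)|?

Substitute s = j3: numerator = 18 + j6, denominator = 63 + j54.
|G(j3)| = |18 + j6| / |63 + j54| = 18.974 / 82.976 ≈ 0.2287.

|G(j3)| ≈ 0.2287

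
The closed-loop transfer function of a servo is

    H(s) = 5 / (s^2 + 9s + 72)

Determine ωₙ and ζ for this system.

Compare the denominator to the standard form s^2 + 2ζωₙs + ωₙ².
ωₙ² = 72, so ωₙ = √72 ≈ 8.485 rad/s.
2ζωₙ = 9, so ζ = 9/(2·√72) ≈ 0.5303.

ωₙ ≈ 8.485 rad/s, ζ ≈ 0.5303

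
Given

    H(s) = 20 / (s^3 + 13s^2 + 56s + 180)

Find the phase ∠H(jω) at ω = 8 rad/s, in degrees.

∠H(j8) ≈ 174.4°

At s = j8: numerator = 20, denominator = -652 - j64.
∠H = ∠num − ∠den = 0° − (-174.39°) = 174.4°.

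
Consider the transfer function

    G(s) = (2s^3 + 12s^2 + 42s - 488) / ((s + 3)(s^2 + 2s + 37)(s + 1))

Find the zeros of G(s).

s = -5 + 6j, -5 - 6j, 4

Set the numerator to zero: 2s^3 + 12s^2 + 42s - 488 = 0, i.e. 2·(s^3 + 6s^2 + 21s - 244) = 0.
Factoring: (s^2 + 10s + 61)(s - 4) = 0.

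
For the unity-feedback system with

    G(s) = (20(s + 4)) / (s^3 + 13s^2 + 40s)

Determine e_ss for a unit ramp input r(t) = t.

e_ss = 0.5000

G(s) has one pole at the origin.
This is a Type 1 system. Kv = lim_{s→0} s·G(s) = 80/40 = 2.
e_ss = 1/Kv = 1/(2) = 1/2 ≈ 0.5000.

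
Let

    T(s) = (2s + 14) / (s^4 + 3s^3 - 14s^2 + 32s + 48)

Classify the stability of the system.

The denominator s^4 + 3s^3 - 14s^2 + 32s + 48 factors as (s + 6)(s + 1)(s^2 - 4s + 8), giving poles at s = -6, -1, 2 ± 2j.
Since the pole(s) at s = 2 + 2j, 2 - 2j lie in the right half-plane, the system is unstable.

unstable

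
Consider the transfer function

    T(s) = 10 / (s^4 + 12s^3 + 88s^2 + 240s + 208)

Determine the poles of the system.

The poles are the roots of the denominator s^4 + 12s^3 + 88s^2 + 240s + 208 = 0.
Trying s = -2: the polynomial evaluates to 0, so (s + 2) is a factor.
Dividing out leaves s^3 + 10s^2 + 68s + 104 = 0.
This factors further as (s^2 + 8s + 52)(s + 2) = 0.

s = -4 + 6j, -4 - 6j, -2, -2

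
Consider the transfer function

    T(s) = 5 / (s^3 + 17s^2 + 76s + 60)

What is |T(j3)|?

|T(j3)| ≈ 0.02258

Substitute s = j3: numerator = 5, denominator = -93 + j201.
|T(j3)| = |5| / |-93 + j201| = 5 / 221.47 ≈ 0.02258.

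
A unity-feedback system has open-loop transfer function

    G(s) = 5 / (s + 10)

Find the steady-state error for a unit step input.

G(s) has no poles at the origin.
This is a Type 0 system. Kp = lim_{s→0} G(s) = 5/10 = 1/2.
e_ss = 1/(1 + Kp) = 1/(1 + 1/2) = 2/3 ≈ 0.6667.

e_ss = 0.6667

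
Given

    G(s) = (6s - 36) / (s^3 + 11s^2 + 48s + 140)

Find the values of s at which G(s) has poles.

s = -2 + 4j, -2 - 4j, -7

The poles are the roots of the denominator s^3 + 11s^2 + 48s + 140 = 0.
Trying s = -7: the polynomial evaluates to 0, so (s + 7) is a factor.
Dividing out leaves s^2 + 4s + 20 = 0.
The quadratic formula then gives s = -2 ± 4j.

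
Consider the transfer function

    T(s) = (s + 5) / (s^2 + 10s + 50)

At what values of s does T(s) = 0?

Set the numerator to zero: s + 5 = 0.
So s = -5.

s = -5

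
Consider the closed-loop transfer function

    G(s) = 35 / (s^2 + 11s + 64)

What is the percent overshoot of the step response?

Comparing s^2 + 11s + 64 to s^2 + 2ζωₙs + ωₙ²: ωₙ = 8 rad/s and ζ = 11/(2·8) = 0.6875.
%OS = 100·exp(−πζ/√(1−ζ²)) = 100·exp(−π·0.6875/√(1−0.6875²)) ≈ 5.11%.

%OS ≈ 5.11%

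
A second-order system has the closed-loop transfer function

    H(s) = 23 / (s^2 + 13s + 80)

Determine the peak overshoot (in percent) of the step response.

%OS ≈ 3.60%

Comparing s^2 + 13s + 80 to s^2 + 2ζωₙs + ωₙ²: ωₙ = √80 ≈ 8.944 rad/s and ζ = 13/(2·√80) ≈ 0.7267.
%OS = 100·exp(−πζ/√(1−ζ²)) = 100·exp(−π·0.7267/√(1−0.7267²)) ≈ 3.60%.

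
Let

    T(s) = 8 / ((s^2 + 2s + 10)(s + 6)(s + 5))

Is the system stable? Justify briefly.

The poles can be read from the denominator factors: s = -1 ± 3j, -6, -5.
Since all poles lie strictly in the left half-plane, the system is stable.

stable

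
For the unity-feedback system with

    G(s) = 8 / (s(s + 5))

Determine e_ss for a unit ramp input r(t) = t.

e_ss = 0.6250

G(s) has one pole at the origin.
This is a Type 1 system. Kv = lim_{s→0} s·G(s) = 8/5.
e_ss = 1/Kv = 1/(8/5) = 5/8 ≈ 0.6250.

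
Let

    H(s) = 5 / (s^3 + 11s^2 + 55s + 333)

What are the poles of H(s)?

s = -9, -1 + 6j, -1 - 6j

The poles are the roots of the denominator s^3 + 11s^2 + 55s + 333 = 0.
Trying s = -9: the polynomial evaluates to 0, so (s + 9) is a factor.
Dividing out leaves s^2 + 2s + 37 = 0.
The quadratic formula then gives s = -1 ± 6j.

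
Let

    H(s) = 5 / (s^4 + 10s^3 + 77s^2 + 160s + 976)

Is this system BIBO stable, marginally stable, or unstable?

The denominator s^4 + 10s^3 + 77s^2 + 160s + 976 factors as (s^2 + 16)(s^2 + 10s + 61), giving poles at s = ±4j, -5 ± 6j.
Since the simple pole(s) at s = 4j, -4j lie on the jω-axis with none in the right half-plane, the system is marginally stable.

marginally stable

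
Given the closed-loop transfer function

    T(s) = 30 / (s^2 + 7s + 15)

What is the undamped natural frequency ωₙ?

ωₙ ≈ 3.873 rad/s

Compare the denominator to the standard form s^2 + 2ζωₙs + ωₙ².
ωₙ² = 15, so ωₙ = √15 ≈ 3.873 rad/s.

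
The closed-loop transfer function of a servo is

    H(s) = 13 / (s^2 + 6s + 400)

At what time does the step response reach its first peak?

t_p ≈ 0.1589 s

Comparing s^2 + 6s + 400 to s^2 + 2ζωₙs + ωₙ²: ωₙ = 20 rad/s and ζ = 6/(2·20) = 0.15.
ζωₙ = 6/2 = 3, so ω_d = ωₙ√(1−ζ²) = √(ωₙ² − (ζωₙ)²) = √(400 − 3²) = √391 ≈ 19.77 rad/s.
t_p = π/ω_d = π/19.77 ≈ 0.1589 s.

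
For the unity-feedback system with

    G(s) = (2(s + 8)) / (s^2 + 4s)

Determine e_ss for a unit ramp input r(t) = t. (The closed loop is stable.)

e_ss = 0.2500

G(s) has one pole at the origin.
This is a Type 1 system. Kv = lim_{s→0} s·G(s) = 16/4 = 4.
e_ss = 1/Kv = 1/(4) = 1/4 ≈ 0.2500.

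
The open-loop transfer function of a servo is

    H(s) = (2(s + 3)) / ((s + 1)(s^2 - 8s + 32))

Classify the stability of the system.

The poles can be read from the denominator factors: s = -1, 4 + 4j, 4 - 4j.
Since the pole(s) at s = 4 ± 4j lie in the right half-plane, the system is unstable.

unstable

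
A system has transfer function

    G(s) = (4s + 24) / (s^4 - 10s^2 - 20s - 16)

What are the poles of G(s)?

s = -1 ± j, -2, 4

The poles are the roots of the denominator s^4 - 10s^2 - 20s - 16 = 0.
Trying s = -2: the polynomial evaluates to 0, so (s + 2) is a factor.
Dividing out leaves s^3 - 2s^2 - 6s - 8 = 0.
This factors further as (s^2 + 2s + 2)(s - 4) = 0.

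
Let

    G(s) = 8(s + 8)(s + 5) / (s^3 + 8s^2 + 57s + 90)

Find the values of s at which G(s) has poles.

s = -2, -3 ± 6j

The poles are the roots of the denominator s^3 + 8s^2 + 57s + 90 = 0.
Trying s = -2: the polynomial evaluates to 0, so (s + 2) is a factor.
Dividing out leaves s^2 + 6s + 45 = 0.
The quadratic formula then gives s = -3 ± 6j.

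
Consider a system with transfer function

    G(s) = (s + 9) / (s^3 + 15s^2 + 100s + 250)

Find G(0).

Set s = 0: G(0) = (9) / (250) = 9/250.

G(0) = 9/250 ≈ 0.03600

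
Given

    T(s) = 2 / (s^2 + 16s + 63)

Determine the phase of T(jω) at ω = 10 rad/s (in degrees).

∠T(j10) ≈ -103.0°

At s = j10: numerator = 2, denominator = -37 + j160.
∠T = ∠num − ∠den = 0° − (103.02°) = -103.0°.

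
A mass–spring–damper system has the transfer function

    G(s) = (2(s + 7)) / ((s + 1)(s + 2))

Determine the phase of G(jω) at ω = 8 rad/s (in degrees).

∠G(j8) ≈ -110.0°

At s = j8: numerator = 14 + j16, denominator = -62 + j24.
∠G = ∠num − ∠den = 48.814° − (158.84°) = -110.0°.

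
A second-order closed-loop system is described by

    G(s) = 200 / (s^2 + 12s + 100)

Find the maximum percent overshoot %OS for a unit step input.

Comparing s^2 + 12s + 100 to s^2 + 2ζωₙs + ωₙ²: ωₙ = 10 rad/s and ζ = 12/(2·10) = 0.6.
%OS = 100·exp(−πζ/√(1−ζ²)) = 100·exp(−π·0.6/√(1−0.6²)) ≈ 9.48%.

%OS ≈ 9.48%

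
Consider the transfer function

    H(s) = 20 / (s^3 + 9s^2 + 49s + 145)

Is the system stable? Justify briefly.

stable

The denominator s^3 + 9s^2 + 49s + 145 factors as (s^2 + 4s + 29)(s + 5), giving poles at s = -2 ± 5j, -5.
Since all poles lie strictly in the left half-plane, the system is stable.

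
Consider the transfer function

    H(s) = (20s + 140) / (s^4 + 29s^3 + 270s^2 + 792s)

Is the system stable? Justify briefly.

marginally stable

The denominator s^4 + 29s^3 + 270s^2 + 792s factors as s(s + 12)(s + 11)(s + 6), giving poles at s = 0, -12, -11, -6.
Since the simple pole(s) at s = 0 lie on the jω-axis with none in the right half-plane, the system is marginally stable.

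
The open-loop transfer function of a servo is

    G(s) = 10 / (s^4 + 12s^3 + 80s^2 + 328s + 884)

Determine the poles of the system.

The poles are the roots of the denominator s^4 + 12s^3 + 80s^2 + 328s + 884 = 0.
No real roots exist; factor into two real quadratics: (s^2 + 10s + 34)(s^2 + 2s + 26) = 0.
Each quadratic gives a conjugate pair via the quadratic formula.

s = -5 + 3j, -5 - 3j, -1 + 5j, -1 - 5j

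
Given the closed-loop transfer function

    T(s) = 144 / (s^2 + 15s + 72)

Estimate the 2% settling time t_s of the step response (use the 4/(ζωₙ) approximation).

t_s ≈ 0.5333 s

Comparing s^2 + 15s + 72 to s^2 + 2ζωₙs + ωₙ²: ωₙ = √72 ≈ 8.485 rad/s and ζ = 15/(2·√72) ≈ 0.8839.
ζωₙ = 15/2 = 7.5, so t_s ≈ 4/(ζωₙ) = 4/7.5 ≈ 0.5333 s.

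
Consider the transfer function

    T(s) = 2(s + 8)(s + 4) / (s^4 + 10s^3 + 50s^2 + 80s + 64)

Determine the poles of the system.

The poles are the roots of the denominator s^4 + 10s^3 + 50s^2 + 80s + 64 = 0.
No real roots exist; factor into two real quadratics: (s^2 + 2s + 2)(s^2 + 8s + 32) = 0.
Each quadratic gives a conjugate pair via the quadratic formula.

s = -1 + j, -1 - j, -4 + 4j, -4 - 4j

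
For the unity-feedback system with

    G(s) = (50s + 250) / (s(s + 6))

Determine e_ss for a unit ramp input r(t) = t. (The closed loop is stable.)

e_ss = 0.02400

G(s) has one pole at the origin.
This is a Type 1 system. Kv = lim_{s→0} s·G(s) = 250/6 = 125/3.
e_ss = 1/Kv = 1/(125/3) = 3/125 ≈ 0.02400.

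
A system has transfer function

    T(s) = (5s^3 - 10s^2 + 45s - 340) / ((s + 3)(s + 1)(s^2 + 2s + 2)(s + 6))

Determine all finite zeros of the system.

s = -1 ± 4j, 4

Set the numerator to zero: 5s^3 - 10s^2 + 45s - 340 = 0, i.e. 5·(s^3 - 2s^2 + 9s - 68) = 0.
Factoring: (s^2 + 2s + 17)(s - 4) = 0.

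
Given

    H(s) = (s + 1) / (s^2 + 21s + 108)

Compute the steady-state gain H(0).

Set s = 0: H(0) = (1) / (108) = 1/108.

H(0) = 1/108 ≈ 0.009259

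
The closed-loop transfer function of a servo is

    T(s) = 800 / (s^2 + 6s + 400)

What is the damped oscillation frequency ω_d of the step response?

ω_d ≈ 19.77 rad/s

Comparing s^2 + 6s + 400 to s^2 + 2ζωₙs + ωₙ²: ωₙ = 20 rad/s and ζ = 6/(2·20) = 0.15.
ζωₙ = 6/2 = 3, so ω_d = ωₙ√(1−ζ²) = √(ωₙ² − (ζωₙ)²) = √(400 − 3²) = √391 ≈ 19.77 rad/s.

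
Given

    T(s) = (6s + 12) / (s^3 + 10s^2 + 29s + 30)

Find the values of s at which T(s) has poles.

The poles are the roots of the denominator s^3 + 10s^2 + 29s + 30 = 0.
Trying s = -6: the polynomial evaluates to 0, so (s + 6) is a factor.
Dividing out leaves s^2 + 4s + 5 = 0.
The quadratic formula then gives s = -2 ± 1j.

s = -2 ± j, -6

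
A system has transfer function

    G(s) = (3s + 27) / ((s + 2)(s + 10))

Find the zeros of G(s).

s = -9

Set the numerator to zero: 3s + 27 = 0, i.e. 3·(s + 9) = 0.
So s = -9.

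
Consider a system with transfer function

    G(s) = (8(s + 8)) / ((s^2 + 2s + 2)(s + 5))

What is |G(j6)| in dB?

|G(j6)|_dB ≈ -10.9 dB

Substitute s = j6: numerator = 64 + j48, denominator = -242 - j144.
|G(j6)| = |64 + j48| / |-242 - j144| = 80 / 281.60 ≈ 0.2841.
In decibels: 20·log₁₀(0.2841) ≈ -10.9 dB.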